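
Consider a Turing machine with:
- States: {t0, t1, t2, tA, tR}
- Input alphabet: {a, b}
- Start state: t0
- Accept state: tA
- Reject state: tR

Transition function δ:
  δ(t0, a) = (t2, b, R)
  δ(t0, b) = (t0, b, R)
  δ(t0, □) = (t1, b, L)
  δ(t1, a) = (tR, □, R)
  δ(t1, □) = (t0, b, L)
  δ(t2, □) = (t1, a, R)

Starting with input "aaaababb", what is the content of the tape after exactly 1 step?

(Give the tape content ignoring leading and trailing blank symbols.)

Execution trace:
Initial: [t0]aaaababb
Step 1: δ(t0, a) = (t2, b, R) → b[t2]aaababb

No transition is defined for δ(t2, a). By convention the machine halts and rejects.

After 1 step, the tape (ignoring leading/trailing blanks) is: baaababb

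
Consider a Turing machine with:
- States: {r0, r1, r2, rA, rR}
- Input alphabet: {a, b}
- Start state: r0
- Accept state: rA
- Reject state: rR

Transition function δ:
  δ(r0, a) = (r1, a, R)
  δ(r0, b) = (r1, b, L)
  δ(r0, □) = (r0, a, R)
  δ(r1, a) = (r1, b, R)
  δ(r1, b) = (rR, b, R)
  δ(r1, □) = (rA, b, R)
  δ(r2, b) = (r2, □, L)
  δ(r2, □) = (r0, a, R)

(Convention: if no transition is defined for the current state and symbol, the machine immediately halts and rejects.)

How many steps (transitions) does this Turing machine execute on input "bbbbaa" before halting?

Execution trace:
Initial: [r0]bbbbaa
Step 1: δ(r0, b) = (r1, b, L) → [r1]□bbbbaa
Step 2: δ(r1, □) = (rA, b, R) → b[rA]bbbbaa

The machine reaches the accept state rA and halts.

The machine executed 2 steps before halting.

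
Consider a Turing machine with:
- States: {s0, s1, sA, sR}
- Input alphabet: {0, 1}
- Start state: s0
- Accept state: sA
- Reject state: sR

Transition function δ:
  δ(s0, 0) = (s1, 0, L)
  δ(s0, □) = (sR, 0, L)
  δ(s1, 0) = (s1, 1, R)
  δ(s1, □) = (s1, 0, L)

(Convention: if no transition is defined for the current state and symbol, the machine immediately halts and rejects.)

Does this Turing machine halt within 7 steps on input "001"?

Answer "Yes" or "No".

Execution trace:
Initial: [s0]001
Step 1: δ(s0, 0) = (s1, 0, L) → [s1]□001
Step 2: δ(s1, □) = (s1, 0, L) → [s1]□0001
Step 3: δ(s1, □) = (s1, 0, L) → [s1]□00001
Step 4: δ(s1, □) = (s1, 0, L) → [s1]□000001
Step 5: δ(s1, □) = (s1, 0, L) → [s1]□0000001
Step 6: δ(s1, □) = (s1, 0, L) → [s1]□00000001
Step 7: δ(s1, □) = (s1, 0, L) → [s1]□000000001

The machine has not reached a halting state after 7 steps.
The machine did not halt within the 7-step bound.

Answer: No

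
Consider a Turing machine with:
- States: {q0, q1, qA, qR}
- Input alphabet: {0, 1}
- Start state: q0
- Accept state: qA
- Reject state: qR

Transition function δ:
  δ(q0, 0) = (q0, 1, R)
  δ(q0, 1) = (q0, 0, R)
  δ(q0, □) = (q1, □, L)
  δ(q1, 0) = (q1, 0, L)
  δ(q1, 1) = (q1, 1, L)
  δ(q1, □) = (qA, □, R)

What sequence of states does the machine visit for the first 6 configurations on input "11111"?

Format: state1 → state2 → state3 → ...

Execution trace:
Initial: [q0]11111
Step 1: δ(q0, 1) = (q0, 0, R) → 0[q0]1111
Step 2: δ(q0, 1) = (q0, 0, R) → 00[q0]111
Step 3: δ(q0, 1) = (q0, 0, R) → 000[q0]11
Step 4: δ(q0, 1) = (q0, 0, R) → 0000[q0]1
Step 5: δ(q0, 1) = (q0, 0, R) → 00000[q0]□

State sequence: q0 → q0 → q0 → q0 → q0 → q0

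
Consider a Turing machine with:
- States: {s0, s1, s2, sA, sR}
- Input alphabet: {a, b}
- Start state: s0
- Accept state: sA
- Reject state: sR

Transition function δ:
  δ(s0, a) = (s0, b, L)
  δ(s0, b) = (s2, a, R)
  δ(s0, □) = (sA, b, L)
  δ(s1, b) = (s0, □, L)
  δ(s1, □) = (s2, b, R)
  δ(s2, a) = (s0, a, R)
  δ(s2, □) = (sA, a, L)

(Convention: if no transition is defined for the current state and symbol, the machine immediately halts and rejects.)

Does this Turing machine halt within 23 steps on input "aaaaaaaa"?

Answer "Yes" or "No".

Execution trace:
Initial: [s0]aaaaaaaa
Step 1: δ(s0, a) = (s0, b, L) → [s0]□baaaaaaa
Step 2: δ(s0, □) = (sA, b, L) → [sA]□bbaaaaaaa

The machine reaches the accept state sA and halts.
The machine halted after 2 steps (within the 23-step bound).

Answer: Yes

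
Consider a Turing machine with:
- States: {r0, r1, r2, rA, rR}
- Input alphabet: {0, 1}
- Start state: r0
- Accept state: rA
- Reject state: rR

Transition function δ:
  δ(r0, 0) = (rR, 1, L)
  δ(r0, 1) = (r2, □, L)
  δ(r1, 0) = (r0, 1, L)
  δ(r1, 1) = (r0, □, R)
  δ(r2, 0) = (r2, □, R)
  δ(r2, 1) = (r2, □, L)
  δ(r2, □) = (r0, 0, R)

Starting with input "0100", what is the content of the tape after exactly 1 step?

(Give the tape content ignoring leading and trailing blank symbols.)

Execution trace:
Initial: [r0]0100
Step 1: δ(r0, 0) = (rR, 1, L) → [rR]□1100

The machine reaches the reject state rR and halts.

After 1 step, the tape (ignoring leading/trailing blanks) is: 1100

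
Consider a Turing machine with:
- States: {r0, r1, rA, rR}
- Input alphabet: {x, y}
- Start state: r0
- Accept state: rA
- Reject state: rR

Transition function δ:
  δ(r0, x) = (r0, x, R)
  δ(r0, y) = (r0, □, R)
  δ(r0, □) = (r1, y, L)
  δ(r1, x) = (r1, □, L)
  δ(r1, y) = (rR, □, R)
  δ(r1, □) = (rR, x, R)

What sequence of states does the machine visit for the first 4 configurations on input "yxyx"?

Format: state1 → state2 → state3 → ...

Execution trace:
Initial: [r0]yxyx
Step 1: δ(r0, y) = (r0, □, R) → □[r0]xyx
Step 2: δ(r0, x) = (r0, x, R) → □x[r0]yx
Step 3: δ(r0, y) = (r0, □, R) → □x□[r0]x

State sequence: r0 → r0 → r0 → r0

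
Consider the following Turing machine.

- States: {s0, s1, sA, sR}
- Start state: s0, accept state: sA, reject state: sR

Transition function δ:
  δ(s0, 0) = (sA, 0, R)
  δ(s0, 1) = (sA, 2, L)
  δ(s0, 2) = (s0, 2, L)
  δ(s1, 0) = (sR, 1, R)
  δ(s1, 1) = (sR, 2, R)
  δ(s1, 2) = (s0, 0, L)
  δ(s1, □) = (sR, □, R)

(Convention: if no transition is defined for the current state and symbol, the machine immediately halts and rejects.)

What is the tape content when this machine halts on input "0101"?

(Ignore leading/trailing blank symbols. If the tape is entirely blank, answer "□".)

Execution trace:
Initial: [s0]0101
Step 1: δ(s0, 0) = (sA, 0, R) → 0[sA]101

The machine reaches the accept state sA and halts.

Final tape (ignoring leading/trailing blanks): 0101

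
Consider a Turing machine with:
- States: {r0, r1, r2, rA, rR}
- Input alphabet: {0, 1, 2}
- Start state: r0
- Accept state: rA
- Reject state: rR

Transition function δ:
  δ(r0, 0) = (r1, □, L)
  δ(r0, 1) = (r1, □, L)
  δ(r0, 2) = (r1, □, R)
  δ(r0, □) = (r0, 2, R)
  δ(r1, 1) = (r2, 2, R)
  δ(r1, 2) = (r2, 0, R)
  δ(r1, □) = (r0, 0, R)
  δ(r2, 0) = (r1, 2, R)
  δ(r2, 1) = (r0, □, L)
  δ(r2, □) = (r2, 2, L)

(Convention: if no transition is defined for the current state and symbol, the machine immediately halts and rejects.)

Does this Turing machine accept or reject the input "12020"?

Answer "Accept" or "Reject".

Execution trace:
Initial: [r0]12020
Step 1: δ(r0, 1) = (r1, □, L) → [r1]□□2020
Step 2: δ(r1, □) = (r0, 0, R) → 0[r0]□2020
Step 3: δ(r0, □) = (r0, 2, R) → 02[r0]2020
Step 4: δ(r0, 2) = (r1, □, R) → 02□[r1]020

No transition is defined for δ(r1, 0). By convention the machine halts and rejects.

Answer: Reject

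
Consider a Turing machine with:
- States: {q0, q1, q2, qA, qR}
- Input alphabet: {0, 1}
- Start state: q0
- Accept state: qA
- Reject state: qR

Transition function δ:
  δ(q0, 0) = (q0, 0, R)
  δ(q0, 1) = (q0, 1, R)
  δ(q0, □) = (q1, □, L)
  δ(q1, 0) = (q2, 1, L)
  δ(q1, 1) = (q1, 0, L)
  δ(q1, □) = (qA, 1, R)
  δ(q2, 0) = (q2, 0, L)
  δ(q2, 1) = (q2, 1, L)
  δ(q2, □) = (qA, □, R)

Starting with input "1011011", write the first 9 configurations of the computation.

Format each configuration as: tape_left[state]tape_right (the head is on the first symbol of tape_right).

Transitions applied:
Step 1: δ(q0, 1) = (q0, 1, R)
Step 2: δ(q0, 0) = (q0, 0, R)
Step 3: δ(q0, 1) = (q0, 1, R)
Step 4: δ(q0, 1) = (q0, 1, R)
Step 5: δ(q0, 0) = (q0, 0, R)
Step 6: δ(q0, 1) = (q0, 1, R)
Step 7: δ(q0, 1) = (q0, 1, R)
Step 8: δ(q0, □) = (q1, □, L)

The first 9 configurations are:
[q0]1011011 ⊢ 1[q0]011011 ⊢ 10[q0]11011 ⊢ 101[q0]1011 ⊢ 1011[q0]011 ⊢ 10110[q0]11 ⊢ 101101[q0]1 ⊢ 1011011[q0]□ ⊢ 101101[q1]1□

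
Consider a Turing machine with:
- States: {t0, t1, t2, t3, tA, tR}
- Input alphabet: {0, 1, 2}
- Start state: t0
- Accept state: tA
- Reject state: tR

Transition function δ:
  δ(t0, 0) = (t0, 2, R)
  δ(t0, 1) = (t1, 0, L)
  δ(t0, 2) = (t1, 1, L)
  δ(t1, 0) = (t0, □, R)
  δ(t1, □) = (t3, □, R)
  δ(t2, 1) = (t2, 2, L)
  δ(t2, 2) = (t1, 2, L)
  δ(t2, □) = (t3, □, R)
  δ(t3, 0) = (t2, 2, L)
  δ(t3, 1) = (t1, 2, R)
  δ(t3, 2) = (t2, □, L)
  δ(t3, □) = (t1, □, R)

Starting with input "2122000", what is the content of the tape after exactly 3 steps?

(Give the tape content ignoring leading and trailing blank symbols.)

Execution trace:
Initial: [t0]2122000
Step 1: δ(t0, 2) = (t1, 1, L) → [t1]□1122000
Step 2: δ(t1, □) = (t3, □, R) → □[t3]1122000
Step 3: δ(t3, 1) = (t1, 2, R) → □2[t1]122000

No transition is defined for δ(t1, 1). By convention the machine halts and rejects.

After 3 steps, the tape (ignoring leading/trailing blanks) is: 2122000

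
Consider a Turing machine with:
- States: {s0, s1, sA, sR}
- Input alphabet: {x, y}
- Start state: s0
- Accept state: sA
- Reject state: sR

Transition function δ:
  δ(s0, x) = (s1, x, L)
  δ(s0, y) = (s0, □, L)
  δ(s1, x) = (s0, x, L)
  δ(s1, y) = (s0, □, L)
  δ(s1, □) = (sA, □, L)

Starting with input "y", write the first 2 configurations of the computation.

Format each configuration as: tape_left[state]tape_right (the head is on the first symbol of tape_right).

Transitions applied:
Step 1: δ(s0, y) = (s0, □, L)

The first 2 configurations are:
[s0]y ⊢ [s0]□□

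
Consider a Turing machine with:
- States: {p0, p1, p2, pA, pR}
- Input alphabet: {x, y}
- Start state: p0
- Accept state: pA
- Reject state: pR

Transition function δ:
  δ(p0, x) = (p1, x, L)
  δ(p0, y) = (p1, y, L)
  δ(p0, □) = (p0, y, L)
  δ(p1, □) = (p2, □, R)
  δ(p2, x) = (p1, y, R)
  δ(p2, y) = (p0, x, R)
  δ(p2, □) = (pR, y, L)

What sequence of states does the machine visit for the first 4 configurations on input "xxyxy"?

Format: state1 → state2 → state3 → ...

Execution trace:
Initial: [p0]xxyxy
Step 1: δ(p0, x) = (p1, x, L) → [p1]□xxyxy
Step 2: δ(p1, □) = (p2, □, R) → □[p2]xxyxy
Step 3: δ(p2, x) = (p1, y, R) → □y[p1]xyxy

No transition is defined for δ(p1, x). By convention the machine halts and rejects.

State sequence: p0 → p1 → p2 → p1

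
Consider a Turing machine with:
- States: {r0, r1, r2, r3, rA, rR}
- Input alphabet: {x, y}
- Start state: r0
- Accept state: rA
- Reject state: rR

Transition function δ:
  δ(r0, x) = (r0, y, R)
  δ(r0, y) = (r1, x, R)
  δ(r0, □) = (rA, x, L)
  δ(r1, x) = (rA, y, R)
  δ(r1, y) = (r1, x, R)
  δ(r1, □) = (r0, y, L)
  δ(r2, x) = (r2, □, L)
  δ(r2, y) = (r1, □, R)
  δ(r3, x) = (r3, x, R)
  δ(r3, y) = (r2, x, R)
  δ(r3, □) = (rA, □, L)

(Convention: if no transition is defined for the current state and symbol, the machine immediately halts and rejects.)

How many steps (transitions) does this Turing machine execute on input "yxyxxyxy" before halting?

Execution trace:
Initial: [r0]yxyxxyxy
Step 1: δ(r0, y) = (r1, x, R) → x[r1]xyxxyxy
Step 2: δ(r1, x) = (rA, y, R) → xy[rA]yxxyxy

The machine reaches the accept state rA and halts.

The machine executed 2 steps before halting.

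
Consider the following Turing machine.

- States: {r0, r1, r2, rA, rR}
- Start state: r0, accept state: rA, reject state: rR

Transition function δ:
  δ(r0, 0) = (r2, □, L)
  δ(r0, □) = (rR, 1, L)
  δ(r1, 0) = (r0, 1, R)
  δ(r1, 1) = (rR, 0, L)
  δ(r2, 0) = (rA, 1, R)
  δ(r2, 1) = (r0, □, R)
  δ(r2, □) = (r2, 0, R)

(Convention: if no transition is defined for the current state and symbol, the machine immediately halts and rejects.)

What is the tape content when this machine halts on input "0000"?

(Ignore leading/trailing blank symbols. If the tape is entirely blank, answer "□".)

Execution trace:
Initial: [r0]0000
Step 1: δ(r0, 0) = (r2, □, L) → [r2]□□000
Step 2: δ(r2, □) = (r2, 0, R) → 0[r2]□000
Step 3: δ(r2, □) = (r2, 0, R) → 00[r2]000
Step 4: δ(r2, 0) = (rA, 1, R) → 001[rA]00

The machine reaches the accept state rA and halts.

Final tape (ignoring leading/trailing blanks): 00100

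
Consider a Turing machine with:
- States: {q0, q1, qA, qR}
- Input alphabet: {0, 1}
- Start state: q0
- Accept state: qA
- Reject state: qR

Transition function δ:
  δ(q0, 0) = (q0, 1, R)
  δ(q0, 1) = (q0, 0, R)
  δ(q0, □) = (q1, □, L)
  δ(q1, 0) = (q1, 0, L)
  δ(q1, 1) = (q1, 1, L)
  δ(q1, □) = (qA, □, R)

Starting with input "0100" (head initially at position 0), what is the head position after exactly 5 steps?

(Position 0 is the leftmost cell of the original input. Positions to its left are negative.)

Execution trace (head position shown):
Step 0: [q0]0100  (head at position 0)
Step 1: move right → 1[q0]100  (head at position 1)
Step 2: move right → 10[q0]00  (head at position 2)
Step 3: move right → 101[q0]0  (head at position 3)
Step 4: move right → 1011[q0]□  (head at position 4)
Step 5: move left → 101[q1]1□  (head at position 3)

After 5 steps, the head is at position 3.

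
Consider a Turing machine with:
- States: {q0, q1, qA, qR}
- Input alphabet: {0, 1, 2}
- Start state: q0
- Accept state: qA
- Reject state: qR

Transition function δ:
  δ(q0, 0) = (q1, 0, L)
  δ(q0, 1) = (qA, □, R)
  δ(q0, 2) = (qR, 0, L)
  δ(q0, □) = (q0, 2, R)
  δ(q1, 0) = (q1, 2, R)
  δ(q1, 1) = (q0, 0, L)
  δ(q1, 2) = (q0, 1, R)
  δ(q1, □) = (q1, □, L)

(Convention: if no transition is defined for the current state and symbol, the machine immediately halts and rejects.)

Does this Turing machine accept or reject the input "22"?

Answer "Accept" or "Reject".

Execution trace:
Initial: [q0]22
Step 1: δ(q0, 2) = (qR, 0, L) → [qR]□02

The machine reaches the reject state qR and halts.

Answer: Reject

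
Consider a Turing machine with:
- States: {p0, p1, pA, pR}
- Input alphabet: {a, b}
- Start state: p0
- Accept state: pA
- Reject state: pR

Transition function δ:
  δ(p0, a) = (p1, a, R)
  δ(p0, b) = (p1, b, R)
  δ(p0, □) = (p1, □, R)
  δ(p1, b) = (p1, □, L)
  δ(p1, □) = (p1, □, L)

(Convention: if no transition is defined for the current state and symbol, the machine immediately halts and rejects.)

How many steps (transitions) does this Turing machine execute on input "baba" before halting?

Execution trace:
Initial: [p0]baba
Step 1: δ(p0, b) = (p1, b, R) → b[p1]aba

No transition is defined for δ(p1, a). By convention the machine halts and rejects.

The machine executed 1 step before halting.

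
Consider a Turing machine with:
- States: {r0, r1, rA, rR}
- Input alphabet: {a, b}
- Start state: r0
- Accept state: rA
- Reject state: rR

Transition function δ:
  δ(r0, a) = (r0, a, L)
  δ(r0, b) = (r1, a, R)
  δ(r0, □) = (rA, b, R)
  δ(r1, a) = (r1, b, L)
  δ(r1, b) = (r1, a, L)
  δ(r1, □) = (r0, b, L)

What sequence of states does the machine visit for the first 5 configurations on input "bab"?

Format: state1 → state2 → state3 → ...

Execution trace:
Initial: [r0]bab
Step 1: δ(r0, b) = (r1, a, R) → a[r1]ab
Step 2: δ(r1, a) = (r1, b, L) → [r1]abb
Step 3: δ(r1, a) = (r1, b, L) → [r1]□bbb
Step 4: δ(r1, □) = (r0, b, L) → [r0]□bbbb

State sequence: r0 → r1 → r1 → r1 → r0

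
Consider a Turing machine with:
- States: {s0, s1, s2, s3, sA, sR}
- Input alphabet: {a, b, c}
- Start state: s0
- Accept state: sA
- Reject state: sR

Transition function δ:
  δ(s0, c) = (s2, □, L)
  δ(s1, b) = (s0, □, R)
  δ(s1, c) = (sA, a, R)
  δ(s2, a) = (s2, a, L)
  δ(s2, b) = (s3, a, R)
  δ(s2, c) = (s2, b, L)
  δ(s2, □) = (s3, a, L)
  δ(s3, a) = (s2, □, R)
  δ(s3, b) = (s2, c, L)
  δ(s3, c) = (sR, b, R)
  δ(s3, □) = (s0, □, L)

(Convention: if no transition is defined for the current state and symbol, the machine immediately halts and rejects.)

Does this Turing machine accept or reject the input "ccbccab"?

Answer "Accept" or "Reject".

Execution trace:
Initial: [s0]ccbccab
Step 1: δ(s0, c) = (s2, □, L) → [s2]□□cbccab
Step 2: δ(s2, □) = (s3, a, L) → [s3]□a□cbccab
Step 3: δ(s3, □) = (s0, □, L) → [s0]□□a□cbccab

No transition is defined for δ(s0, □). By convention the machine halts and rejects.

Answer: Reject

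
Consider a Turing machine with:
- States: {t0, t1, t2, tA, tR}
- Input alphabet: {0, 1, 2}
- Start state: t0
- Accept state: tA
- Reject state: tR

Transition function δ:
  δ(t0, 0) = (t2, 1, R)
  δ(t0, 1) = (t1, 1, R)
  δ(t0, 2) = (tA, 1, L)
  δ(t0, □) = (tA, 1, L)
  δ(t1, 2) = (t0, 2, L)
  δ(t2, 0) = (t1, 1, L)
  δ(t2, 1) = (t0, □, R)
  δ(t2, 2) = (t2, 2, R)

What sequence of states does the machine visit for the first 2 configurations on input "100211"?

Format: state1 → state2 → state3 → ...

Execution trace:
Initial: [t0]100211
Step 1: δ(t0, 1) = (t1, 1, R) → 1[t1]00211

No transition is defined for δ(t1, 0). By convention the machine halts and rejects.

State sequence: t0 → t1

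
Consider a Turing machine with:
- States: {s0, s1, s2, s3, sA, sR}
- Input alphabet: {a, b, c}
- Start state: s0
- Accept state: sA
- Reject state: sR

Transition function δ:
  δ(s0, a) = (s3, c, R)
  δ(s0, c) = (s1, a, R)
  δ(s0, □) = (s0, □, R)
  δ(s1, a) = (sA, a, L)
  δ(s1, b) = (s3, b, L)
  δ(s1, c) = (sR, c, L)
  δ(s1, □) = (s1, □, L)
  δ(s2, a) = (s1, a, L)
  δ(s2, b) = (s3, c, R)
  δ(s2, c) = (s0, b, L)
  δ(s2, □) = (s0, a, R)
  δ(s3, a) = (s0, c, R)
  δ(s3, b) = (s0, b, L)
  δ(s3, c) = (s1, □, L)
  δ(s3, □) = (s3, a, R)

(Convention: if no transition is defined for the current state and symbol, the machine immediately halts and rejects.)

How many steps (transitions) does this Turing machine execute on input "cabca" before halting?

Execution trace:
Initial: [s0]cabca
Step 1: δ(s0, c) = (s1, a, R) → a[s1]abca
Step 2: δ(s1, a) = (sA, a, L) → [sA]aabca

The machine reaches the accept state sA and halts.

The machine executed 2 steps before halting.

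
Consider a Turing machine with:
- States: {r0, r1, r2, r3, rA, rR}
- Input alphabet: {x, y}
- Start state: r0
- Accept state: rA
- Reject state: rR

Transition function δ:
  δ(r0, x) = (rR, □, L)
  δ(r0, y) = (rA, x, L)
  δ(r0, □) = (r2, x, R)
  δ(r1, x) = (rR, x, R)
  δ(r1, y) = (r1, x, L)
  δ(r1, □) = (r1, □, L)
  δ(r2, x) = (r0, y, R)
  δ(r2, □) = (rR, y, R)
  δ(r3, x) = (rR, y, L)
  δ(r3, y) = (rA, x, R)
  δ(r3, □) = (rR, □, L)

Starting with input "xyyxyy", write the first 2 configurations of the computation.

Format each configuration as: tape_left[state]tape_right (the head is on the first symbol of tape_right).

Transitions applied:
Step 1: δ(r0, x) = (rR, □, L)

The first 2 configurations are:
[r0]xyyxyy ⊢ [rR]□□yyxyy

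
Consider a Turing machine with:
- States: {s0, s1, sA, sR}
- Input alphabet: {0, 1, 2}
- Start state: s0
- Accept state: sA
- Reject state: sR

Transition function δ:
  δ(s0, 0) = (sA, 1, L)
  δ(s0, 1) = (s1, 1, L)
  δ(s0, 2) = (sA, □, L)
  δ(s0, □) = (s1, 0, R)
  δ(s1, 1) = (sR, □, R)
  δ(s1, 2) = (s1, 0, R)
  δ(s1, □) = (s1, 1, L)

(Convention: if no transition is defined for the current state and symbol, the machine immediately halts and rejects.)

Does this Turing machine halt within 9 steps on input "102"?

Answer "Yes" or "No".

Execution trace:
Initial: [s0]102
Step 1: δ(s0, 1) = (s1, 1, L) → [s1]□102
Step 2: δ(s1, □) = (s1, 1, L) → [s1]□1102
Step 3: δ(s1, □) = (s1, 1, L) → [s1]□11102
Step 4: δ(s1, □) = (s1, 1, L) → [s1]□111102
Step 5: δ(s1, □) = (s1, 1, L) → [s1]□1111102
Step 6: δ(s1, □) = (s1, 1, L) → [s1]□11111102
Step 7: δ(s1, □) = (s1, 1, L) → [s1]□111111102
Step 8: δ(s1, □) = (s1, 1, L) → [s1]□1111111102
Step 9: δ(s1, □) = (s1, 1, L) → [s1]□11111111102

The machine has not reached a halting state after 9 steps.
The machine did not halt within the 9-step bound.

Answer: No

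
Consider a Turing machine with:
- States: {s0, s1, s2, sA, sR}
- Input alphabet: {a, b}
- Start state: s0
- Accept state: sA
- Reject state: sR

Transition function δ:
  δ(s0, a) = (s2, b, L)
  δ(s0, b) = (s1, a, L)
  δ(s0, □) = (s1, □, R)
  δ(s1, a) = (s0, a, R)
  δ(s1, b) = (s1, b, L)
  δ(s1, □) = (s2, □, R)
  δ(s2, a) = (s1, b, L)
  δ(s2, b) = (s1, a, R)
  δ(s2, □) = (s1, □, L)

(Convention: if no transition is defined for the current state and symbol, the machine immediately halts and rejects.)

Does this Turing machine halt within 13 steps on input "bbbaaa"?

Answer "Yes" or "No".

Execution trace:
Initial: [s0]bbbaaa
Step 1: δ(s0, b) = (s1, a, L) → [s1]□abbaaa
Step 2: δ(s1, □) = (s2, □, R) → □[s2]abbaaa
Step 3: δ(s2, a) = (s1, b, L) → [s1]□bbbaaa
Step 4: δ(s1, □) = (s2, □, R) → □[s2]bbbaaa
Step 5: δ(s2, b) = (s1, a, R) → □a[s1]bbaaa
Step 6: δ(s1, b) = (s1, b, L) → □[s1]abbaaa
Step 7: δ(s1, a) = (s0, a, R) → □a[s0]bbaaa
Step 8: δ(s0, b) = (s1, a, L) → □[s1]aabaaa
Step 9: δ(s1, a) = (s0, a, R) → □a[s0]abaaa
Step 10: δ(s0, a) = (s2, b, L) → □[s2]abbaaa
Step 11: δ(s2, a) = (s1, b, L) → [s1]□bbbaaa
Step 12: δ(s1, □) = (s2, □, R) → □[s2]bbbaaa
Step 13: δ(s2, b) = (s1, a, R) → □a[s1]bbaaa

The machine has not reached a halting state after 13 steps.
The machine did not halt within the 13-step bound.

Answer: No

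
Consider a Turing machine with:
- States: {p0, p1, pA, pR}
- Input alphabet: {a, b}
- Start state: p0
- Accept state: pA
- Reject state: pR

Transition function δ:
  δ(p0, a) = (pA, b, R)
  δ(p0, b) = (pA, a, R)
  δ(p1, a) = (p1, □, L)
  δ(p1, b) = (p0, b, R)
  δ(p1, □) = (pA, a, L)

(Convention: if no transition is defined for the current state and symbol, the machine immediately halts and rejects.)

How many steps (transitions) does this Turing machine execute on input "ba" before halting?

Execution trace:
Initial: [p0]ba
Step 1: δ(p0, b) = (pA, a, R) → a[pA]a

The machine reaches the accept state pA and halts.

The machine executed 1 step before halting.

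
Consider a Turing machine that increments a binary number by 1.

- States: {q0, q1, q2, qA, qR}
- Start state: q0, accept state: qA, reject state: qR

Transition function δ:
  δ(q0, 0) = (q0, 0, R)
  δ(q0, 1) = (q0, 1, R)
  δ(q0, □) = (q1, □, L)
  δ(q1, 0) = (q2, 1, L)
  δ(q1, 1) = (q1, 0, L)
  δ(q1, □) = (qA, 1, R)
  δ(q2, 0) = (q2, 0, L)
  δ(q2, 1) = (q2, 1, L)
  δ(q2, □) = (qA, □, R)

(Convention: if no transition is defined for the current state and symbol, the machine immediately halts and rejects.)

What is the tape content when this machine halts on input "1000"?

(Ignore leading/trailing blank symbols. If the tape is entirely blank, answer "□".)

Execution trace:
Initial: [q0]1000
Step 1: δ(q0, 1) = (q0, 1, R) → 1[q0]000
Step 2: δ(q0, 0) = (q0, 0, R) → 10[q0]00
Step 3: δ(q0, 0) = (q0, 0, R) → 100[q0]0
Step 4: δ(q0, 0) = (q0, 0, R) → 1000[q0]□
Step 5: δ(q0, □) = (q1, □, L) → 100[q1]0□
Step 6: δ(q1, 0) = (q2, 1, L) → 10[q2]01□
Step 7: δ(q2, 0) = (q2, 0, L) → 1[q2]001□
Step 8: δ(q2, 0) = (q2, 0, L) → [q2]1001□
Step 9: δ(q2, 1) = (q2, 1, L) → [q2]□1001□
Step 10: δ(q2, □) = (qA, □, R) → □[qA]1001□

The machine reaches the accept state qA and halts.

Final tape (ignoring leading/trailing blanks): 1001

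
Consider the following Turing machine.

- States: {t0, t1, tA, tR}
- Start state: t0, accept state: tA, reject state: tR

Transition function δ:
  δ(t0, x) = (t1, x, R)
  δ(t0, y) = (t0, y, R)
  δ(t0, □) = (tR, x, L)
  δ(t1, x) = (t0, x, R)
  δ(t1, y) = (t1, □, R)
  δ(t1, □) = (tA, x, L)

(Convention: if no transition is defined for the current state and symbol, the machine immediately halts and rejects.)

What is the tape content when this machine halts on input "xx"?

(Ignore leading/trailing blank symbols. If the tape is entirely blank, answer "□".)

Execution trace:
Initial: [t0]xx
Step 1: δ(t0, x) = (t1, x, R) → x[t1]x
Step 2: δ(t1, x) = (t0, x, R) → xx[t0]□
Step 3: δ(t0, □) = (tR, x, L) → x[tR]xx

The machine reaches the reject state tR and halts.

Final tape (ignoring leading/trailing blanks): xxx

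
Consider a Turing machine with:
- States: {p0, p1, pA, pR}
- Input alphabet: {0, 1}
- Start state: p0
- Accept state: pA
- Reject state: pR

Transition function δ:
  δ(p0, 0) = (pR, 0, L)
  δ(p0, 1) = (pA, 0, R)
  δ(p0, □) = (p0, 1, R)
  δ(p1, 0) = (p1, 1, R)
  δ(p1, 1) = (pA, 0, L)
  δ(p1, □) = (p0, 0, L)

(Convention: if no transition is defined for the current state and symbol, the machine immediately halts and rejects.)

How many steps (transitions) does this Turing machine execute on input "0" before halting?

Execution trace:
Initial: [p0]0
Step 1: δ(p0, 0) = (pR, 0, L) → [pR]□0

The machine reaches the reject state pR and halts.

The machine executed 1 step before halting.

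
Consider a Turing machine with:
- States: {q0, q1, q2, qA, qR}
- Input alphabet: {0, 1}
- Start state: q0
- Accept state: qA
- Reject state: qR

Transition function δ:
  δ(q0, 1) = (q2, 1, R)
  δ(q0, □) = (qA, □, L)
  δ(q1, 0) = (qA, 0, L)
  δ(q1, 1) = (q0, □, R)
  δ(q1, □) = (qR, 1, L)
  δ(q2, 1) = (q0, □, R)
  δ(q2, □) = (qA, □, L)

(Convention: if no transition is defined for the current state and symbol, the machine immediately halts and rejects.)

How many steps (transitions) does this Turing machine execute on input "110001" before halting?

Execution trace:
Initial: [q0]110001
Step 1: δ(q0, 1) = (q2, 1, R) → 1[q2]10001
Step 2: δ(q2, 1) = (q0, □, R) → 1□[q0]0001

No transition is defined for δ(q0, 0). By convention the machine halts and rejects.

The machine executed 2 steps before halting.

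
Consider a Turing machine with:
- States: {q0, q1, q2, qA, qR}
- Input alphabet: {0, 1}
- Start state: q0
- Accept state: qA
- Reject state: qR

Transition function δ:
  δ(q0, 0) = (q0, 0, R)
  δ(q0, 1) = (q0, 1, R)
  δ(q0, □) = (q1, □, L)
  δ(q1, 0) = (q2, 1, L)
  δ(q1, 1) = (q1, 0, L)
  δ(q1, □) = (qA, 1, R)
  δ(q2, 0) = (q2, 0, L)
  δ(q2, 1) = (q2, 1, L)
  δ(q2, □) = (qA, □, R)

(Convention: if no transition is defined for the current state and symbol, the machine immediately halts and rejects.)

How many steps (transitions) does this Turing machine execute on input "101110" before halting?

Execution trace:
Initial: [q0]101110
Step 1: δ(q0, 1) = (q0, 1, R) → 1[q0]01110
Step 2: δ(q0, 0) = (q0, 0, R) → 10[q0]1110
Step 3: δ(q0, 1) = (q0, 1, R) → 101[q0]110
Step 4: δ(q0, 1) = (q0, 1, R) → 1011[q0]10
Step 5: δ(q0, 1) = (q0, 1, R) → 10111[q0]0
Step 6: δ(q0, 0) = (q0, 0, R) → 101110[q0]□
Step 7: δ(q0, □) = (q1, □, L) → 10111[q1]0□
Step 8: δ(q1, 0) = (q2, 1, L) → 1011[q2]11□
Step 9: δ(q2, 1) = (q2, 1, L) → 101[q2]111□
Step 10: δ(q2, 1) = (q2, 1, L) → 10[q2]1111□
Step 11: δ(q2, 1) = (q2, 1, L) → 1[q2]01111□
Step 12: δ(q2, 0) = (q2, 0, L) → [q2]101111□
Step 13: δ(q2, 1) = (q2, 1, L) → [q2]□101111□
Step 14: δ(q2, □) = (qA, □, R) → □[qA]101111□

The machine reaches the accept state qA and halts.

The machine executed 14 steps before halting.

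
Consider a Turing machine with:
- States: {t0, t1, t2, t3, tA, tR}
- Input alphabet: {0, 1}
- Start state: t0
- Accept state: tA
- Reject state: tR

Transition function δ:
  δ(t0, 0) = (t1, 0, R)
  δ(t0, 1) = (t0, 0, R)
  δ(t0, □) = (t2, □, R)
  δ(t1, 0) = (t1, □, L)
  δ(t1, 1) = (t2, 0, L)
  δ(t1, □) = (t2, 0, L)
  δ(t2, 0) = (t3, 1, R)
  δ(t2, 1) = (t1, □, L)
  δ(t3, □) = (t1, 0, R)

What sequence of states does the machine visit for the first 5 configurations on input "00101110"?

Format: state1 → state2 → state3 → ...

Execution trace:
Initial: [t0]00101110
Step 1: δ(t0, 0) = (t1, 0, R) → 0[t1]0101110
Step 2: δ(t1, 0) = (t1, □, L) → [t1]0□101110
Step 3: δ(t1, 0) = (t1, □, L) → [t1]□□□101110
Step 4: δ(t1, □) = (t2, 0, L) → [t2]□0□□101110

No transition is defined for δ(t2, □). By convention the machine halts and rejects.

State sequence: t0 → t1 → t1 → t1 → t2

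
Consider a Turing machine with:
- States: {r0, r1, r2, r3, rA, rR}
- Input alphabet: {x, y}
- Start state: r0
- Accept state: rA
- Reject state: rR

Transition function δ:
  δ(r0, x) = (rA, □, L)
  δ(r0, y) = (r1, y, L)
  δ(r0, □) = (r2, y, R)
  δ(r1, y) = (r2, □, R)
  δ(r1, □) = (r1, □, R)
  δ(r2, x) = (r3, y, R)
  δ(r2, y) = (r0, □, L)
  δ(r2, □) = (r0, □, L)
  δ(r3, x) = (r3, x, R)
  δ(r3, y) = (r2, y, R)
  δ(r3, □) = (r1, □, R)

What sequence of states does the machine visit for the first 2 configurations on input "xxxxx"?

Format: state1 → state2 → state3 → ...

Execution trace:
Initial: [r0]xxxxx
Step 1: δ(r0, x) = (rA, □, L) → [rA]□□xxxx

The machine reaches the accept state rA and halts.

State sequence: r0 → rA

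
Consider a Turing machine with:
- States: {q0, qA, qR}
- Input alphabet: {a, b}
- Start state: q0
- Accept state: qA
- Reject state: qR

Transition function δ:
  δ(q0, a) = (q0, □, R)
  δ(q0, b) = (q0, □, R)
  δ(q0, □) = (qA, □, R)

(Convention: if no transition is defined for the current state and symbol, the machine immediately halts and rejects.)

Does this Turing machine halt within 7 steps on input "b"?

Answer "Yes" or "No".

Execution trace:
Initial: [q0]b
Step 1: δ(q0, b) = (q0, □, R) → □[q0]□
Step 2: δ(q0, □) = (qA, □, R) → □□[qA]□

The machine reaches the accept state qA and halts.
The machine halted after 2 steps (within the 7-step bound).

Answer: Yes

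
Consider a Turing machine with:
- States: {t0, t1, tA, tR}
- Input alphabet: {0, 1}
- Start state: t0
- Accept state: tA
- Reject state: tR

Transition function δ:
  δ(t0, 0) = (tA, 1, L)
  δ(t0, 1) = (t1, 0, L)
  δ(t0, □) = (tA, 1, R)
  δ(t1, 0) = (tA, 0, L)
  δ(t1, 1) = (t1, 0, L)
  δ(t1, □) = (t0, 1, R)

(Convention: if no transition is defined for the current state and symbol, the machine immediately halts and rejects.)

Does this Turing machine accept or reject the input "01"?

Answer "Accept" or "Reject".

Execution trace:
Initial: [t0]01
Step 1: δ(t0, 0) = (tA, 1, L) → [tA]□11

The machine reaches the accept state tA and halts.

Answer: Accept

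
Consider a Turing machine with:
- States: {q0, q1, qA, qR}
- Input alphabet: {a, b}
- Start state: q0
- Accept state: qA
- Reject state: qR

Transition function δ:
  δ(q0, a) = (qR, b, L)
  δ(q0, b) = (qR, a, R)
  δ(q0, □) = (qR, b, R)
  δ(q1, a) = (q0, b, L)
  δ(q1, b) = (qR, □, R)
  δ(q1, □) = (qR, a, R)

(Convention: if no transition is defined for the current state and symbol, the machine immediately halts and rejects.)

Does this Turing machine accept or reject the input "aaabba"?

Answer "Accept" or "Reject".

Execution trace:
Initial: [q0]aaabba
Step 1: δ(q0, a) = (qR, b, L) → [qR]□baabba

The machine reaches the reject state qR and halts.

Answer: Reject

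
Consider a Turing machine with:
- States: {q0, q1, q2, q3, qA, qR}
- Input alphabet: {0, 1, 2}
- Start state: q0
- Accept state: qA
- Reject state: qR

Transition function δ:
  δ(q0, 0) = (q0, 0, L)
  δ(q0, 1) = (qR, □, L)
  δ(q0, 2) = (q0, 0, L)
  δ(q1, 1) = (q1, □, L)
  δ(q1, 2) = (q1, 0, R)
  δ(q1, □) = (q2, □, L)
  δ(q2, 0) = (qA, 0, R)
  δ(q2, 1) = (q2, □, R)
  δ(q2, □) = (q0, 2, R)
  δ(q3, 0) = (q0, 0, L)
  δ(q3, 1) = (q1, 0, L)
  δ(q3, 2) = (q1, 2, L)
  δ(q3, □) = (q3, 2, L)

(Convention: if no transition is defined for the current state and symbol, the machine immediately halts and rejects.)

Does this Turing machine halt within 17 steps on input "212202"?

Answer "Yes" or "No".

Execution trace:
Initial: [q0]212202
Step 1: δ(q0, 2) = (q0, 0, L) → [q0]□012202

No transition is defined for δ(q0, □). By convention the machine halts and rejects.
The machine halted after 1 step (within the 17-step bound).

Answer: Yes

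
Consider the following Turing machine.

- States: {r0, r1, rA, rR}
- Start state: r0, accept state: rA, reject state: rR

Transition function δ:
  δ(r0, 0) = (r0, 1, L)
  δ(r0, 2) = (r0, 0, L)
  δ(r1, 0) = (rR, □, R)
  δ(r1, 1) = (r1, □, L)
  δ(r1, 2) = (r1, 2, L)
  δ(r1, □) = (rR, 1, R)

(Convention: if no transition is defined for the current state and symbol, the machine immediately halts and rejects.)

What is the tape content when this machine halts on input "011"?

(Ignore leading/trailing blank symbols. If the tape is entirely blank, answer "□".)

Execution trace:
Initial: [r0]011
Step 1: δ(r0, 0) = (r0, 1, L) → [r0]□111

No transition is defined for δ(r0, □). By convention the machine halts and rejects.

Final tape (ignoring leading/trailing blanks): 111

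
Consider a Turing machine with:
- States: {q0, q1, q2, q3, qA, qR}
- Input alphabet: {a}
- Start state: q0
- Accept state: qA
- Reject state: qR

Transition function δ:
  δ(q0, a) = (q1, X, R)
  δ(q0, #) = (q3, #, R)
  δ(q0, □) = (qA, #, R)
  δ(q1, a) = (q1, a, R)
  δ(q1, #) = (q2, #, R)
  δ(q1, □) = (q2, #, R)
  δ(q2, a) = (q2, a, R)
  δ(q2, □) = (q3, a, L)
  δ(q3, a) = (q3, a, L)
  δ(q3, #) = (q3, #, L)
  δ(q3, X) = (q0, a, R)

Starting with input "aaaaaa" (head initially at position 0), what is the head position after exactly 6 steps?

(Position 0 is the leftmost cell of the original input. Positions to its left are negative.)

Execution trace (head position shown):
Step 0: [q0]aaaaaa  (head at position 0)
Step 1: move right → X[q1]aaaaa  (head at position 1)
Step 2: move right → Xa[q1]aaaa  (head at position 2)
Step 3: move right → Xaa[q1]aaa  (head at position 3)
Step 4: move right → Xaaa[q1]aa  (head at position 4)
Step 5: move right → Xaaaa[q1]a  (head at position 5)
Step 6: move right → Xaaaaa[q1]□  (head at position 6)

After 6 steps, the head is at position 6.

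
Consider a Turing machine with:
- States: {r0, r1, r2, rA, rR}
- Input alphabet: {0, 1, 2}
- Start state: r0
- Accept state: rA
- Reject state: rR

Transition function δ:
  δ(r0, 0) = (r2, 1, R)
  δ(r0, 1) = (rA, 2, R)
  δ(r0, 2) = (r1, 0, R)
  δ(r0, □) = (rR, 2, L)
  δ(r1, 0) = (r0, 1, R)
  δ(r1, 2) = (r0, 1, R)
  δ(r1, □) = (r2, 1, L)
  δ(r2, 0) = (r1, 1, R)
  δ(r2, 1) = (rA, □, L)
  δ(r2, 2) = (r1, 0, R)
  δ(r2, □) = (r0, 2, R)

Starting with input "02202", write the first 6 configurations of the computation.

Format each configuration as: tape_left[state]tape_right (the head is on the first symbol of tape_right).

Transitions applied:
Step 1: δ(r0, 0) = (r2, 1, R)
Step 2: δ(r2, 2) = (r1, 0, R)
Step 3: δ(r1, 2) = (r0, 1, R)
Step 4: δ(r0, 0) = (r2, 1, R)
Step 5: δ(r2, 2) = (r1, 0, R)

The first 6 configurations are:
[r0]02202 ⊢ 1[r2]2202 ⊢ 10[r1]202 ⊢ 101[r0]02 ⊢ 1011[r2]2 ⊢ 10110[r1]□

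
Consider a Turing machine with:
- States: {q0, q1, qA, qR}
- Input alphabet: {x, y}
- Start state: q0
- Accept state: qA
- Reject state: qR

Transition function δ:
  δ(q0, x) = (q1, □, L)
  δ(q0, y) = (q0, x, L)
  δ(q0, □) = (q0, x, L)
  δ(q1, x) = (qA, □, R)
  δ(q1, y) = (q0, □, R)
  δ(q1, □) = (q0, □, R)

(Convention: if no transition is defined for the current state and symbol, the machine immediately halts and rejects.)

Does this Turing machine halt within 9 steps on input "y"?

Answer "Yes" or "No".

Execution trace:
Initial: [q0]y
Step 1: δ(q0, y) = (q0, x, L) → [q0]□x
Step 2: δ(q0, □) = (q0, x, L) → [q0]□xx
Step 3: δ(q0, □) = (q0, x, L) → [q0]□xxx
Step 4: δ(q0, □) = (q0, x, L) → [q0]□xxxx
Step 5: δ(q0, □) = (q0, x, L) → [q0]□xxxxx
Step 6: δ(q0, □) = (q0, x, L) → [q0]□xxxxxx
Step 7: δ(q0, □) = (q0, x, L) → [q0]□xxxxxxx
Step 8: δ(q0, □) = (q0, x, L) → [q0]□xxxxxxxx
Step 9: δ(q0, □) = (q0, x, L) → [q0]□xxxxxxxxx

The machine has not reached a halting state after 9 steps.
The machine did not halt within the 9-step bound.

Answer: No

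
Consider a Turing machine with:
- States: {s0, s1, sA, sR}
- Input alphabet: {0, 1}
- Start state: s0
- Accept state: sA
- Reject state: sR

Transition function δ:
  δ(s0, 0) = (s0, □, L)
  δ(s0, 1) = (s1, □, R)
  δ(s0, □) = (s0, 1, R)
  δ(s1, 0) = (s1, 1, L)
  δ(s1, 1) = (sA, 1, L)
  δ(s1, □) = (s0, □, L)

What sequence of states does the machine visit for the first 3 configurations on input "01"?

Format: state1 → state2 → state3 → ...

Execution trace:
Initial: [s0]01
Step 1: δ(s0, 0) = (s0, □, L) → [s0]□□1
Step 2: δ(s0, □) = (s0, 1, R) → 1[s0]□1

State sequence: s0 → s0 → s0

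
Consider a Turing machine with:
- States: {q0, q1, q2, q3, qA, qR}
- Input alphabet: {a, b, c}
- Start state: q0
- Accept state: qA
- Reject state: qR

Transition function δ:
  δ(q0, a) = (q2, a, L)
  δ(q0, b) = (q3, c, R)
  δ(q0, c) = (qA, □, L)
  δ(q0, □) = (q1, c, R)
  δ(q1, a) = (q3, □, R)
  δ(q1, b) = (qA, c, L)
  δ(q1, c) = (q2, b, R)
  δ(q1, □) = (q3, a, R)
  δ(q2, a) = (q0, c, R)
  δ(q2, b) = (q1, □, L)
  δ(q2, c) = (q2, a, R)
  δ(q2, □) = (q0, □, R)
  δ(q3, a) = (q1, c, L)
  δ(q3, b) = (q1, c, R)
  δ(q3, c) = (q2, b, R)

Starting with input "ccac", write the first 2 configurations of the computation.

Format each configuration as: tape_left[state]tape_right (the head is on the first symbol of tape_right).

Transitions applied:
Step 1: δ(q0, c) = (qA, □, L)

The first 2 configurations are:
[q0]ccac ⊢ [qA]□□cac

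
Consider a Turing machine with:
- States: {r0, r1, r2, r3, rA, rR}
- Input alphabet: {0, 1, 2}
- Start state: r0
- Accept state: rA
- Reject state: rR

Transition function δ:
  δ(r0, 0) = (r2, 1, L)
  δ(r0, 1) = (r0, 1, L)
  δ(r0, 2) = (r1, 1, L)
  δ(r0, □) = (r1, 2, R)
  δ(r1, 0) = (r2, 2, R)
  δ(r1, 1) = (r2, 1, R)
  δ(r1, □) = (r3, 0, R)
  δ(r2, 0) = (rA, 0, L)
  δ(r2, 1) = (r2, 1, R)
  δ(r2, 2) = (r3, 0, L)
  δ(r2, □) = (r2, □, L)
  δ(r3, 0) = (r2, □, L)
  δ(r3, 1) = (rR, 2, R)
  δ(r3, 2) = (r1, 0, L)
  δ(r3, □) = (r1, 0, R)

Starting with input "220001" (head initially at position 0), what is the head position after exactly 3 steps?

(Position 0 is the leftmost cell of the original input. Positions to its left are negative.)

Execution trace (head position shown):
Step 0: [r0]220001  (head at position 0)
Step 1: move left → [r1]□120001  (head at position -1)
Step 2: move right → 0[r3]120001  (head at position 0)
Step 3: move right → 02[rR]20001  (head at position 1)

After 3 steps, the head is at position 1.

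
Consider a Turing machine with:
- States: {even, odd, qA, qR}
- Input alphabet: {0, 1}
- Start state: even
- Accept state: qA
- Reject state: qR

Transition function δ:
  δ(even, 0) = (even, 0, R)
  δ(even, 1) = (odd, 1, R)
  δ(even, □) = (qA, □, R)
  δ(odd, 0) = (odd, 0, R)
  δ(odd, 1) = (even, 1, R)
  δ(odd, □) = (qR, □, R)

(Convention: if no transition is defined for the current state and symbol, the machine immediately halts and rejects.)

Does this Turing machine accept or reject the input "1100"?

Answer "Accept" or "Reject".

Execution trace:
Initial: [even]1100
Step 1: δ(even, 1) = (odd, 1, R) → 1[odd]100
Step 2: δ(odd, 1) = (even, 1, R) → 11[even]00
Step 3: δ(even, 0) = (even, 0, R) → 110[even]0
Step 4: δ(even, 0) = (even, 0, R) → 1100[even]□
Step 5: δ(even, □) = (qA, □, R) → 1100□[qA]□

The machine reaches the accept state qA and halts.

Answer: Accept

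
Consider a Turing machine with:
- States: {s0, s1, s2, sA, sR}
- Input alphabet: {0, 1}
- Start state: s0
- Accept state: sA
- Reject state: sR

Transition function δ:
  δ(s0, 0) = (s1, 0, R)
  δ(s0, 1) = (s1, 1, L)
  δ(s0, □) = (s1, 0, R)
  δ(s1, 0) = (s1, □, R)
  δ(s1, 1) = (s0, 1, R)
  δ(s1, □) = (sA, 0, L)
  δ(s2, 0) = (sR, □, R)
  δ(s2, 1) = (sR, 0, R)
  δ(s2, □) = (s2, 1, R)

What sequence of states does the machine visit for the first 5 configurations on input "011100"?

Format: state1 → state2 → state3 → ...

Execution trace:
Initial: [s0]011100
Step 1: δ(s0, 0) = (s1, 0, R) → 0[s1]11100
Step 2: δ(s1, 1) = (s0, 1, R) → 01[s0]1100
Step 3: δ(s0, 1) = (s1, 1, L) → 0[s1]11100
Step 4: δ(s1, 1) = (s0, 1, R) → 01[s0]1100

State sequence: s0 → s1 → s0 → s1 → s0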